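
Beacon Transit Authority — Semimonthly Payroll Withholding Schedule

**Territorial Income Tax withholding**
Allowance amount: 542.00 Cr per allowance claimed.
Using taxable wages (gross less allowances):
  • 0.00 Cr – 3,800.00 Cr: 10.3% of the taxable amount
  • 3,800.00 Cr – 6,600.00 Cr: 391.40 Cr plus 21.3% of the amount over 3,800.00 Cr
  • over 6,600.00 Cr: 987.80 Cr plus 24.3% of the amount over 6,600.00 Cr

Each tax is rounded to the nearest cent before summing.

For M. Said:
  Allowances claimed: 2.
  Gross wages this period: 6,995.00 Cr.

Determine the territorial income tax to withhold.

Territorial Income Tax: taxable = 6,995.00 Cr − 2×542.00 Cr = 5,911.00 Cr
  391.40 Cr + 21.3% × (5,911.00 Cr − 3,800.00 Cr) = 391.40 Cr + 21.3% × 2,111.00 Cr = 841.04 Cr

841.04 Cr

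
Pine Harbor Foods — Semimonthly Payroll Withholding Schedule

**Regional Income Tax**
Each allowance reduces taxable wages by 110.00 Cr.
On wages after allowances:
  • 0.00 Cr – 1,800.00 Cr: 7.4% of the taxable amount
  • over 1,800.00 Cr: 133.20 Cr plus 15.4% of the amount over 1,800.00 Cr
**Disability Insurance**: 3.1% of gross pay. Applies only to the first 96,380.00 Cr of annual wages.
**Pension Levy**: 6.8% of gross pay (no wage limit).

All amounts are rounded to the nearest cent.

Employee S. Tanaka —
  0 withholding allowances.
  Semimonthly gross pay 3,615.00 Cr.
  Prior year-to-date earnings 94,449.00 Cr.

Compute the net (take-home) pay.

Regional Income Tax: taxable = 3,615.00 Cr
  133.20 Cr + 15.4% × (3,615.00 Cr − 1,800.00 Cr) = 133.20 Cr + 15.4% × 1,815.00 Cr = 412.71 Cr
Disability Insurance: cap 96,380.00 Cr − YTD 94,449.00 Cr = 1,931.00 Cr subject; 3.1% × 1,931.00 Cr = 59.86 Cr
Pension Levy: 6.8% × 3,615.00 Cr = 245.82 Cr
Total withheld: 412.71 Cr + 59.86 Cr + 245.82 Cr = 718.39 Cr
Net pay: 3,615.00 Cr − 718.39 Cr = 2,896.61 Cr

2,896.61 Cr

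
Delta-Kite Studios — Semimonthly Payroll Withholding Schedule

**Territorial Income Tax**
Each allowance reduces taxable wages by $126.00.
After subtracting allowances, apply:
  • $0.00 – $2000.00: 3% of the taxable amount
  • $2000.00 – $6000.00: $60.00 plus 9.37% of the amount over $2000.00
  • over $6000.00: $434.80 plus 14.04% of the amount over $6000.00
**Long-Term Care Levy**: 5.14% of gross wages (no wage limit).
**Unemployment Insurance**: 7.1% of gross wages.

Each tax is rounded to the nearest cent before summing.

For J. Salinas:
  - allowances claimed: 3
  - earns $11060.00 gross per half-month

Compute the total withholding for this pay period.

$2445.89

Territorial Income Tax: taxable = $11060.00 − 3×$126.00 = $10682.00
  $434.80 + 14.04% × ($10682.00 − $6000.00) = $434.80 + 14.04% × $4682.00 = $1092.15
Long-Term Care Levy: 5.14% × $11060.00 = $568.48
Unemployment Insurance: 7.1% × $11060.00 = $785.26
Total: $1092.15 + $568.48 + $785.26 = $2445.89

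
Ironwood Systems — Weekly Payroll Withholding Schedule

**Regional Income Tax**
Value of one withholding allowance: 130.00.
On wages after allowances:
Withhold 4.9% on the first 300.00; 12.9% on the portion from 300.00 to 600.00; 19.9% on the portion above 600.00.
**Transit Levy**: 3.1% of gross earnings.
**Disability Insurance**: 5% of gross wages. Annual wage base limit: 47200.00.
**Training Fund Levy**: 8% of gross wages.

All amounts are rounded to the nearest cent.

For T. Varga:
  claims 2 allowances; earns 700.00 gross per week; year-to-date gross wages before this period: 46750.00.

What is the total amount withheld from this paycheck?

132.96

Regional Income Tax: taxable = 700.00 − 2×130.00 = 440.00
  14.70 + 12.9% × (440.00 − 300.00) = 14.70 + 12.9% × 140.00 = 32.76
Transit Levy: 3.1% × 700.00 = 21.70
Disability Insurance: cap 47200.00 − YTD 46750.00 = 450.00 subject; 5% × 450.00 = 22.50
Training Fund Levy: 8% × 700.00 = 56.00
Total: 32.76 + 21.70 + 22.50 + 56.00 = 132.96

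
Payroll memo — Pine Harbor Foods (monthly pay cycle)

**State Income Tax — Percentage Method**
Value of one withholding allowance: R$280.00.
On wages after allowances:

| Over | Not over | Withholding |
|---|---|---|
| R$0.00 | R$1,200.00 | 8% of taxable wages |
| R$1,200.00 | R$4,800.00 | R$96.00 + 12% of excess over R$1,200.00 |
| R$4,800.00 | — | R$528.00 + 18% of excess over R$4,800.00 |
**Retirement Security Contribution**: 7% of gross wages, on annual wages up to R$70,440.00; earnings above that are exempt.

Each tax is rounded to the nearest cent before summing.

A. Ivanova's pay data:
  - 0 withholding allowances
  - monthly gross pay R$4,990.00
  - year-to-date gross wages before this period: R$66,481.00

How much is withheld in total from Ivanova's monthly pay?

R$839.33

State Income Tax: taxable = R$4,990.00
  R$528.00 + 18% × (R$4,990.00 − R$4,800.00) = R$528.00 + 18% × R$190.00 = R$562.20
Retirement Security Contribution: cap R$70,440.00 − YTD R$66,481.00 = R$3,959.00 subject; 7% × R$3,959.00 = R$277.13
Total: R$562.20 + R$277.13 = R$839.33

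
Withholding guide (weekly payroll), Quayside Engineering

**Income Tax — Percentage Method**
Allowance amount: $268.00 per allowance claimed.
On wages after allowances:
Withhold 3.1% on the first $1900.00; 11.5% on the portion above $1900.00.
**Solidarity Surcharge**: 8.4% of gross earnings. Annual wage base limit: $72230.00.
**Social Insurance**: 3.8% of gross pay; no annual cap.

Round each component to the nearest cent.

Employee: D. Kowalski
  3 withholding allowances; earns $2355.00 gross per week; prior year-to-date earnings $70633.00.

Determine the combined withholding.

$271.72

Income Tax: taxable = $2355.00 − 3×$268.00 = $1551.00
  3.1% × $1551.00 = $48.08
Solidarity Surcharge: cap $72230.00 − YTD $70633.00 = $1597.00 subject; 8.4% × $1597.00 = $134.15
Social Insurance: 3.8% × $2355.00 = $89.49
Total: $48.08 + $134.15 + $89.49 = $271.72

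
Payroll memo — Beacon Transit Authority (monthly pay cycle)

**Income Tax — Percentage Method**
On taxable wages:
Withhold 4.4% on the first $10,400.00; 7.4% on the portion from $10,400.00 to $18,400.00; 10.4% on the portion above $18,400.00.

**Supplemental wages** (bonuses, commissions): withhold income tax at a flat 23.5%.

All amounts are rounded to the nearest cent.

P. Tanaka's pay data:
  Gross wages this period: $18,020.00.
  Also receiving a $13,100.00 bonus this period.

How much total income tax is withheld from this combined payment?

Income Tax: taxable = $18,020.00
  $457.60 + 7.4% × ($18,020.00 − $10,400.00) = $457.60 + 7.4% × $7,620.00 = $1,021.48
Supplemental (23.5% flat on bonus): 23.5% × $13,100.00 = $3,078.50
Total income tax: $1,021.48 + $3,078.50 = $4,099.98

$4,099.98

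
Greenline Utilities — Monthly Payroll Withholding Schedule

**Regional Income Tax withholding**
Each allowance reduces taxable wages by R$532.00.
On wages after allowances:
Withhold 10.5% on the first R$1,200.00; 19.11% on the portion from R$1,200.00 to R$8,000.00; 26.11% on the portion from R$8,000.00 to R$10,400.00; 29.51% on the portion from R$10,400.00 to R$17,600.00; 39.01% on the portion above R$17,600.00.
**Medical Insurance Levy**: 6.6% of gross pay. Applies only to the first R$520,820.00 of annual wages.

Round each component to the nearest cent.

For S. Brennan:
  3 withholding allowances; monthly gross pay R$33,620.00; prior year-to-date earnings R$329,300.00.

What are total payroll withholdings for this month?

Regional Income Tax: taxable = R$33,620.00 − 3×R$532.00 = R$32,024.00
  R$4,176.84 + 39.01% × (R$32,024.00 − R$17,600.00) = R$4,176.84 + 39.01% × R$14,424.00 = R$9,803.64
Medical Insurance Levy: 6.6% × R$33,620.00 = R$2,218.92
Total: R$9,803.64 + R$2,218.92 = R$12,022.56

R$12,022.56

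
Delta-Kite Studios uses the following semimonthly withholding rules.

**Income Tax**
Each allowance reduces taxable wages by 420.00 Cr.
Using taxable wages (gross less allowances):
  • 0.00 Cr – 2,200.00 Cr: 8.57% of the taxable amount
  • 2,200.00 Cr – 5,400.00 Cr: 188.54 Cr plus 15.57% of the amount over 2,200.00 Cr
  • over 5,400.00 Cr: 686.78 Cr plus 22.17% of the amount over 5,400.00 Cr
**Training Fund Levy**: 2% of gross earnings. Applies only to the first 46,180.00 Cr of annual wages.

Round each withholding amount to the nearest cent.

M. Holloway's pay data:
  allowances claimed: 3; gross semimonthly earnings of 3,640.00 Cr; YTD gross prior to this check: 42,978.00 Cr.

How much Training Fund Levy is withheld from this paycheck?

Training Fund Levy: cap 46,180.00 Cr − YTD 42,978.00 Cr = 3,202.00 Cr subject; 2% × 3,202.00 Cr = 64.04 Cr

64.04 Cr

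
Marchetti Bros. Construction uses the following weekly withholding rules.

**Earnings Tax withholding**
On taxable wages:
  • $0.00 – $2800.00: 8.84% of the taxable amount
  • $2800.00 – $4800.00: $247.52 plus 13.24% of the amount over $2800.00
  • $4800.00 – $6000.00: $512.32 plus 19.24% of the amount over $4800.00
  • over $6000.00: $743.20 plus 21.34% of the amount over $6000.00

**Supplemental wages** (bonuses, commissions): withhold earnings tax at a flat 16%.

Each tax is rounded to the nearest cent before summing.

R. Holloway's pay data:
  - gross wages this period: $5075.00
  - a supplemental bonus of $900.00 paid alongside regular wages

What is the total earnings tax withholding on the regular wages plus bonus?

$709.23

Earnings Tax: taxable = $5075.00
  $512.32 + 19.24% × ($5075.00 − $4800.00) = $512.32 + 19.24% × $275.00 = $565.23
Supplemental (16% flat on bonus): 16% × $900.00 = $144.00
Total earnings tax: $565.23 + $144.00 = $709.23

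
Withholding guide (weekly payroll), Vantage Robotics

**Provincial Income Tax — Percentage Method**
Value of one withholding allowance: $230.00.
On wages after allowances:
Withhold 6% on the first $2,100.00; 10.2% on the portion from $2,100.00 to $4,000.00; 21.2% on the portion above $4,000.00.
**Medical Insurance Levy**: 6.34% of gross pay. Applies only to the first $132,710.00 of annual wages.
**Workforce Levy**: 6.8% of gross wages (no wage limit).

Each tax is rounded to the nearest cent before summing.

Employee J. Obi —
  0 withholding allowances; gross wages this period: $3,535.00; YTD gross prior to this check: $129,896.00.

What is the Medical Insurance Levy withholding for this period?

Medical Insurance Levy: cap $132,710.00 − YTD $129,896.00 = $2,814.00 subject; 6.34% × $2,814.00 = $178.41

$178.41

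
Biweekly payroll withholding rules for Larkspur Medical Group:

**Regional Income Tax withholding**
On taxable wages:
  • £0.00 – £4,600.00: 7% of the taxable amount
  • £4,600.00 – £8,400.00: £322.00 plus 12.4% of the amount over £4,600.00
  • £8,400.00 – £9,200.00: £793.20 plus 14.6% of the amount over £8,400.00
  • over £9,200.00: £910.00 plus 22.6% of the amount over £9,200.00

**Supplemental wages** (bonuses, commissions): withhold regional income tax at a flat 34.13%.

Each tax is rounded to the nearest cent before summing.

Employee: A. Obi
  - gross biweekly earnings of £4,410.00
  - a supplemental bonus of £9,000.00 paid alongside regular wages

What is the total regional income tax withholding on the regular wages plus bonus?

£3,380.40

Regional Income Tax: taxable = £4,410.00
  7% × £4,410.00 = £308.70
Supplemental (34.13% flat on bonus): 34.13% × £9,000.00 = £3,071.70
Total regional income tax: £308.70 + £3,071.70 = £3,380.40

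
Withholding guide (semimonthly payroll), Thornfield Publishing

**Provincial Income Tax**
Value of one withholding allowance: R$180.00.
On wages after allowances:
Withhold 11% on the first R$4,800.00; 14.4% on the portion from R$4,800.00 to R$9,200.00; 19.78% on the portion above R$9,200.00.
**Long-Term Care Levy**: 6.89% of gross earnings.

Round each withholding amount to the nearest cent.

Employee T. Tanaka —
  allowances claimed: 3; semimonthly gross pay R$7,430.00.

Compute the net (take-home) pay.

Provincial Income Tax: taxable = R$7,430.00 − 3×R$180.00 = R$6,890.00
  R$528.00 + 14.4% × (R$6,890.00 − R$4,800.00) = R$528.00 + 14.4% × R$2,090.00 = R$828.96
Long-Term Care Levy: 6.89% × R$7,430.00 = R$511.93
Total withheld: R$828.96 + R$511.93 = R$1,340.89
Net pay: R$7,430.00 − R$1,340.89 = R$6,089.11

R$6,089.11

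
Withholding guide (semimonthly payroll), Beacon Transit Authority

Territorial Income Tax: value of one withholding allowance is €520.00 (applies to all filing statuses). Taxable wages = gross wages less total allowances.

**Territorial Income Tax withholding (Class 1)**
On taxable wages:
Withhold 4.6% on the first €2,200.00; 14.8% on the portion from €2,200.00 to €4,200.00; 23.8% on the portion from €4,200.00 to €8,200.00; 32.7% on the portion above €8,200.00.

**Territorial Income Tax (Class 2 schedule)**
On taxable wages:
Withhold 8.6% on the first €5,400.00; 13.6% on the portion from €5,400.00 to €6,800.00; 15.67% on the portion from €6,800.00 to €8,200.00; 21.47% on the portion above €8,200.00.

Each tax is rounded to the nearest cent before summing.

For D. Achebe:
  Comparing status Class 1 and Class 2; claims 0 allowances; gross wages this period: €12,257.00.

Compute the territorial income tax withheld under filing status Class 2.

€1,745.22

Territorial Income Tax (Class 2): taxable = €12,257.00
  €874.18 + 21.47% × (€12,257.00 − €8,200.00) = €874.18 + 21.47% × €4,057.00 = €1,745.22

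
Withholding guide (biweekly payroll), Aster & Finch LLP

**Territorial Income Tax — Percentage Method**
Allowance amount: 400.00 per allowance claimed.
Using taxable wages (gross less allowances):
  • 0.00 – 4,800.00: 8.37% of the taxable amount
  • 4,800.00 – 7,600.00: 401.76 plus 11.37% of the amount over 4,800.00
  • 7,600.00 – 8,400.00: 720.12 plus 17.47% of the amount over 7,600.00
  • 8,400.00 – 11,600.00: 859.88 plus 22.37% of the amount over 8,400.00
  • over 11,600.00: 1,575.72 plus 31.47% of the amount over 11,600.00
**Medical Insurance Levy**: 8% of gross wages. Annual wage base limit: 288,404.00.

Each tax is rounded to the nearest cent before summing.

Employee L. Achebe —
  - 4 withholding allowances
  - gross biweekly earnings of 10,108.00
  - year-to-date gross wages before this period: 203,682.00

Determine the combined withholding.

Territorial Income Tax: taxable = 10,108.00 − 4×400.00 = 8,508.00
  859.88 + 22.37% × (8,508.00 − 8,400.00) = 859.88 + 22.37% × 108.00 = 884.04
Medical Insurance Levy: 8% × 10,108.00 = 808.64
Total: 884.04 + 808.64 = 1,692.68

1,692.68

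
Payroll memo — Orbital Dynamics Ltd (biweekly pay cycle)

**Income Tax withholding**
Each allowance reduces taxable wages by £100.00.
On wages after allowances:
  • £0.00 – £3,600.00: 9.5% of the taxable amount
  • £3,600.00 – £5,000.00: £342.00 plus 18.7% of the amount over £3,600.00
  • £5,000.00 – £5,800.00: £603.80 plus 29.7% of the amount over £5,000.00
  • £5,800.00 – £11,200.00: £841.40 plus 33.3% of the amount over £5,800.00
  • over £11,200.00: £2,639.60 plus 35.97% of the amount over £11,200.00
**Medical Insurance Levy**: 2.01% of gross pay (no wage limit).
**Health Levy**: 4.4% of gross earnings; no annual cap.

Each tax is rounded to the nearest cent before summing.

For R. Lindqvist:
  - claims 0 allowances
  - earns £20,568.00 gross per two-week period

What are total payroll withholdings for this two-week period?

Income Tax: taxable = £20,568.00
  £2,639.60 + 35.97% × (£20,568.00 − £11,200.00) = £2,639.60 + 35.97% × £9,368.00 = £6,009.27
Medical Insurance Levy: 2.01% × £20,568.00 = £413.42
Health Levy: 4.4% × £20,568.00 = £904.99
Total: £6,009.27 + £413.42 + £904.99 = £7,327.68

£7,327.68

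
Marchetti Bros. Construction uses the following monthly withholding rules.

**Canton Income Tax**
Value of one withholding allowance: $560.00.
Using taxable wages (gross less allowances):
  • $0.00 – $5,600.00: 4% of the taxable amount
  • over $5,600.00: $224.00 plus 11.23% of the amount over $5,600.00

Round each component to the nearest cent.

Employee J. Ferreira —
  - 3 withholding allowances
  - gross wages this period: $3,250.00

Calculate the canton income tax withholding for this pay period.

Canton Income Tax: taxable = $3,250.00 − 3×$560.00 = $1,570.00
  4% × $1,570.00 = $62.80

$62.80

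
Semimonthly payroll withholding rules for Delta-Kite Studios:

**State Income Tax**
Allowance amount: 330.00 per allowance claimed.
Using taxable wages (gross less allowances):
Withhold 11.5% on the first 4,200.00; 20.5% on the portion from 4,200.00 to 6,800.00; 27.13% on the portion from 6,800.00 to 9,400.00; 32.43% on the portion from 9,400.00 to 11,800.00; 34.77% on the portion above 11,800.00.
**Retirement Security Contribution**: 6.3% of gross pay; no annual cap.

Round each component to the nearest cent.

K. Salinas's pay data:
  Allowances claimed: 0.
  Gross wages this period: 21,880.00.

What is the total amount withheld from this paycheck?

State Income Tax: taxable = 21,880.00
  2,499.70 + 34.77% × (21,880.00 − 11,800.00) = 2,499.70 + 34.77% × 10,080.00 = 6,004.52
Retirement Security Contribution: 6.3% × 21,880.00 = 1,378.44
Total: 6,004.52 + 1,378.44 = 7,382.96

7,382.96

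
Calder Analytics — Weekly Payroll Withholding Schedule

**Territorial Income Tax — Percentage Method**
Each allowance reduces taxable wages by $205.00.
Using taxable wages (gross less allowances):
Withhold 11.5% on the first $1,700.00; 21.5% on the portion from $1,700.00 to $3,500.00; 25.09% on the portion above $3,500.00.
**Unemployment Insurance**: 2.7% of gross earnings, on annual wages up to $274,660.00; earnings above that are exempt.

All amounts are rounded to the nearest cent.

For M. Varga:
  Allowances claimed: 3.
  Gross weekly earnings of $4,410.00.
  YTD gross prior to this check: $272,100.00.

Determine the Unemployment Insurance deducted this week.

$69.12

Unemployment Insurance: cap $274,660.00 − YTD $272,100.00 = $2,560.00 subject; 2.7% × $2,560.00 = $69.12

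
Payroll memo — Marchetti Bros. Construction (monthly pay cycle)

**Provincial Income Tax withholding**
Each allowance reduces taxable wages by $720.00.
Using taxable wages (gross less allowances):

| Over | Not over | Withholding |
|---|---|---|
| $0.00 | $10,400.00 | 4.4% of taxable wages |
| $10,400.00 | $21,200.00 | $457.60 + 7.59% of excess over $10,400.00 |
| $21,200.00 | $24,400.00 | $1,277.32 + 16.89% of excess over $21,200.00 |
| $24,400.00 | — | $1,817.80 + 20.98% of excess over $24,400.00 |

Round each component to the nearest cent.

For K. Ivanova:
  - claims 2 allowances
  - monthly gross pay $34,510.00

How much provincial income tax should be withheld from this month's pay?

$3,636.77

Provincial Income Tax: taxable = $34,510.00 − 2×$720.00 = $33,070.00
  $1,817.80 + 20.98% × ($33,070.00 − $24,400.00) = $1,817.80 + 20.98% × $8,670.00 = $3,636.77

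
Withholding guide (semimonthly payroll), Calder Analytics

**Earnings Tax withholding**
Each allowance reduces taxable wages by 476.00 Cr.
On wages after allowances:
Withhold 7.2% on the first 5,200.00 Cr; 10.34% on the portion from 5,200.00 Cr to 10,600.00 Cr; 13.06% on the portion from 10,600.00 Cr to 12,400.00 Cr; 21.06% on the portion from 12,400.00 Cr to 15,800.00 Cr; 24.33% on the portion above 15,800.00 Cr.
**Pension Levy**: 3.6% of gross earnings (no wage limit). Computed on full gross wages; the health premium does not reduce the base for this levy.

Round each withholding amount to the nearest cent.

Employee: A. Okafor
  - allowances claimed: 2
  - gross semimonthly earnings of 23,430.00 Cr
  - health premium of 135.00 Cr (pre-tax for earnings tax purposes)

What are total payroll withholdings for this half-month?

4,319.27 Cr

Earnings Tax: taxable = 23,430.00 Cr − 135.00 Cr − 2×476.00 Cr = 22,343.00 Cr
  1,883.88 Cr + 24.33% × (22,343.00 Cr − 15,800.00 Cr) = 1,883.88 Cr + 24.33% × 6,543.00 Cr = 3,475.79 Cr
Pension Levy: 3.6% × 23,430.00 Cr = 843.48 Cr
Total: 3,475.79 Cr + 843.48 Cr = 4,319.27 Cr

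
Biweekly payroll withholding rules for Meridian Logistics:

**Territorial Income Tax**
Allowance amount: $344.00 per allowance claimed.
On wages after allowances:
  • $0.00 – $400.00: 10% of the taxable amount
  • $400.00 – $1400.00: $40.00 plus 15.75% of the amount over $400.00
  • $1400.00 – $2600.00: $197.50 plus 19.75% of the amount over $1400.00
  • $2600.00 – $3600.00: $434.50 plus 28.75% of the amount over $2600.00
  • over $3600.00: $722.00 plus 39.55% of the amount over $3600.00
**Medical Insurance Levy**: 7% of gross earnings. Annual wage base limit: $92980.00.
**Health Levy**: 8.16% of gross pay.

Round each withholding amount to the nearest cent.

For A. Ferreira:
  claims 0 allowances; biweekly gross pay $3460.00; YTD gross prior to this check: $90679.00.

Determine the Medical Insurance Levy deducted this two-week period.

$161.07

Medical Insurance Levy: cap $92980.00 − YTD $90679.00 = $2301.00 subject; 7% × $2301.00 = $161.07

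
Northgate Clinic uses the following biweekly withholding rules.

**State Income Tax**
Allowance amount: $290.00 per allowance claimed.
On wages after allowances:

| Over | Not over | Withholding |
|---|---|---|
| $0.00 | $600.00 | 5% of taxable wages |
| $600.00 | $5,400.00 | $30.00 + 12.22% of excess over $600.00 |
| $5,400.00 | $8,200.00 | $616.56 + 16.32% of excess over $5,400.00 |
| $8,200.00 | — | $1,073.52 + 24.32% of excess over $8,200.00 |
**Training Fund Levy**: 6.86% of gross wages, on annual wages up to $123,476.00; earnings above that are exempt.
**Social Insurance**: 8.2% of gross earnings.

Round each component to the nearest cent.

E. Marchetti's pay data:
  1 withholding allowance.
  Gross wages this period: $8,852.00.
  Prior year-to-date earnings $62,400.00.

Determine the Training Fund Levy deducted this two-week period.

$607.25

Training Fund Levy: 6.86% × $8,852.00 = $607.25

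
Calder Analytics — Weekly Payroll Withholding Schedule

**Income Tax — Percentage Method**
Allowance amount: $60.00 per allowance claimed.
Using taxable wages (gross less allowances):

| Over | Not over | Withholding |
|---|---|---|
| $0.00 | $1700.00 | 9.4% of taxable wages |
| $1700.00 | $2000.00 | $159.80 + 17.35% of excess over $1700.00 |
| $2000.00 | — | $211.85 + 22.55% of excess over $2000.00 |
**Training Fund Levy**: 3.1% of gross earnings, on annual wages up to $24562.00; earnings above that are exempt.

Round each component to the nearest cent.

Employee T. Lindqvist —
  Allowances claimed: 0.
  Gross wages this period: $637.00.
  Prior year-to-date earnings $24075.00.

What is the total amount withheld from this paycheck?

Income Tax: taxable = $637.00
  9.4% × $637.00 = $59.88
Training Fund Levy: cap $24562.00 − YTD $24075.00 = $487.00 subject; 3.1% × $487.00 = $15.10
Total: $59.88 + $15.10 = $74.98

$74.98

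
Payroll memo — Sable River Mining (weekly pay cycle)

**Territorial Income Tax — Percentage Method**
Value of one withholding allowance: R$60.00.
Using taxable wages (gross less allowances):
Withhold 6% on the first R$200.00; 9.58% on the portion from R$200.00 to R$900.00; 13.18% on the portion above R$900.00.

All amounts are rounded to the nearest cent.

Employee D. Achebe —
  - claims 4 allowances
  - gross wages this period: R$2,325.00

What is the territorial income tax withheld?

Territorial Income Tax: taxable = R$2,325.00 − 4×R$60.00 = R$2,085.00
  R$79.06 + 13.18% × (R$2,085.00 − R$900.00) = R$79.06 + 13.18% × R$1,185.00 = R$235.24

R$235.24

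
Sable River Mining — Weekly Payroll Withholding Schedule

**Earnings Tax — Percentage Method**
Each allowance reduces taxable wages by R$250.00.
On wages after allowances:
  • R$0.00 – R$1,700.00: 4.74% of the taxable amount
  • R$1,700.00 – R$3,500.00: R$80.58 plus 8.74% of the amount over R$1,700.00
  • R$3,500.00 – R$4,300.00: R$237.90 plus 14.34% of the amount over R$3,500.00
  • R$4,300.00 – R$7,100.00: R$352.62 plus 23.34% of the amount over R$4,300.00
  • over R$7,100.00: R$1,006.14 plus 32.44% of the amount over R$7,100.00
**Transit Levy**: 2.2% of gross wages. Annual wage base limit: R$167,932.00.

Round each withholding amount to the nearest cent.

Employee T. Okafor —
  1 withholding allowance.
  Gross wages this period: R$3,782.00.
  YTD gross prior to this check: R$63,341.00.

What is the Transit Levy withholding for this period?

R$83.20

Transit Levy: 2.2% × R$3,782.00 = R$83.20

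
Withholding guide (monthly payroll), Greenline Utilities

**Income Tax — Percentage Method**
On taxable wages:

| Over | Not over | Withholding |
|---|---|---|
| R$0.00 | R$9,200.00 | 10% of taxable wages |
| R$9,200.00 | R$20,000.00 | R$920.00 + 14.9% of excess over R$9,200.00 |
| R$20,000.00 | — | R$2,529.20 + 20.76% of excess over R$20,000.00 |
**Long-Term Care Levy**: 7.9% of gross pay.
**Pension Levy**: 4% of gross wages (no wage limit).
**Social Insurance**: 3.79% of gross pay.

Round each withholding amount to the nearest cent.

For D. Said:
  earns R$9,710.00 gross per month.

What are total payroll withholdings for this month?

Income Tax: taxable = R$9,710.00
  R$920.00 + 14.9% × (R$9,710.00 − R$9,200.00) = R$920.00 + 14.9% × R$510.00 = R$995.99
Long-Term Care Levy: 7.9% × R$9,710.00 = R$767.09
Pension Levy: 4% × R$9,710.00 = R$388.40
Social Insurance: 3.79% × R$9,710.00 = R$368.01
Total: R$995.99 + R$767.09 + R$388.40 + R$368.01 = R$2,519.49

R$2,519.49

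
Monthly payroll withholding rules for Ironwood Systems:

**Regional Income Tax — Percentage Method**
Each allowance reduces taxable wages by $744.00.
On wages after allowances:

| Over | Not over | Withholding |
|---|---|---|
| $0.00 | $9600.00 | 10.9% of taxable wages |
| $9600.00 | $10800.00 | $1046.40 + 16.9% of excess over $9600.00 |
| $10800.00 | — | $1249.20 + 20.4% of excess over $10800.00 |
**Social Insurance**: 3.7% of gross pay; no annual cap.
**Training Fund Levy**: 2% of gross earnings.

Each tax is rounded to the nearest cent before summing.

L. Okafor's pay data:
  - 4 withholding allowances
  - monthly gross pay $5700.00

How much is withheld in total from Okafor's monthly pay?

$621.82

Regional Income Tax: taxable = $5700.00 − 4×$744.00 = $2724.00
  10.9% × $2724.00 = $296.92
Social Insurance: 3.7% × $5700.00 = $210.90
Training Fund Levy: 2% × $5700.00 = $114.00
Total: $296.92 + $210.90 + $114.00 = $621.82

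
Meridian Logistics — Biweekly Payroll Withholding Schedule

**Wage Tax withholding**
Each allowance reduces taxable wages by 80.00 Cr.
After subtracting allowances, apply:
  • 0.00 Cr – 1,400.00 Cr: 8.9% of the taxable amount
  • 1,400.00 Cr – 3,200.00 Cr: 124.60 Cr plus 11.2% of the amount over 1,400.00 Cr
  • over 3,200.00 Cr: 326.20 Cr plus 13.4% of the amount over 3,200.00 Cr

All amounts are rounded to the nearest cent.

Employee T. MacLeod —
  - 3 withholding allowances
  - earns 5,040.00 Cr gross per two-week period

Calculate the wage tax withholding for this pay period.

Wage Tax: taxable = 5,040.00 Cr − 3×80.00 Cr = 4,800.00 Cr
  326.20 Cr + 13.4% × (4,800.00 Cr − 3,200.00 Cr) = 326.20 Cr + 13.4% × 1,600.00 Cr = 540.60 Cr

540.60 Cr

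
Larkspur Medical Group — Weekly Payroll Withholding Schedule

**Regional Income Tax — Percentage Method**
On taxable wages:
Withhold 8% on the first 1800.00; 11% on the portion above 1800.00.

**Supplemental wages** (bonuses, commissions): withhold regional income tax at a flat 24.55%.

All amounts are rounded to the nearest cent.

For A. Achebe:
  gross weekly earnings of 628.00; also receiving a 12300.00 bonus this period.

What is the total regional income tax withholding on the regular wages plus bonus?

Regional Income Tax: taxable = 628.00
  8% × 628.00 = 50.24
Supplemental (24.55% flat on bonus): 24.55% × 12300.00 = 3019.65
Total regional income tax: 50.24 + 3019.65 = 3069.89

3069.89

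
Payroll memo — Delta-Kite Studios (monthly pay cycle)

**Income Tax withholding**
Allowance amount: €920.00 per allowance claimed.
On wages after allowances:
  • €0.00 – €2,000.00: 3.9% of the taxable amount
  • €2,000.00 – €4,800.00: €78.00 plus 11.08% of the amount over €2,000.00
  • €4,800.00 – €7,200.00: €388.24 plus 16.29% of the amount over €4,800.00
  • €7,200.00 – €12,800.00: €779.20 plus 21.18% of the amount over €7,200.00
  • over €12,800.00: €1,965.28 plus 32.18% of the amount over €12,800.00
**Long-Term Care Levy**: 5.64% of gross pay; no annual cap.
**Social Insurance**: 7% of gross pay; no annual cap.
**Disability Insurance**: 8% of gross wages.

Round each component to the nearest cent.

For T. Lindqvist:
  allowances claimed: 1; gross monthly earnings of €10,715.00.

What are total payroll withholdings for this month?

€3,540.40

Income Tax: taxable = €10,715.00 − 1×€920.00 = €9,795.00
  €779.20 + 21.18% × (€9,795.00 − €7,200.00) = €779.20 + 21.18% × €2,595.00 = €1,328.82
Long-Term Care Levy: 5.64% × €10,715.00 = €604.33
Social Insurance: 7% × €10,715.00 = €750.05
Disability Insurance: 8% × €10,715.00 = €857.20
Total: €1,328.82 + €604.33 + €750.05 + €857.20 = €3,540.40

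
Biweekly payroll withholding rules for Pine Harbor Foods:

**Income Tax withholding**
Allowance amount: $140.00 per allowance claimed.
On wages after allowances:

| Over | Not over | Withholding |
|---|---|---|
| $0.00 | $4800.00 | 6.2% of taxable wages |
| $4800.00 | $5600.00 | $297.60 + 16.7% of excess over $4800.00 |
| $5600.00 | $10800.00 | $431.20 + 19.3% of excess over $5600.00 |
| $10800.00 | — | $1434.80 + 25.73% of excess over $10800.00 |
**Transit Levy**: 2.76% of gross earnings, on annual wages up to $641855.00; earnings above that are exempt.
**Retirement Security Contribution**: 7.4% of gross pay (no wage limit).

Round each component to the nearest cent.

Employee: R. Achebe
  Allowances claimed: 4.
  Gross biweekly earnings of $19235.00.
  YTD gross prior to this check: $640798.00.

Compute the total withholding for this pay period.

$4913.60

Income Tax: taxable = $19235.00 − 4×$140.00 = $18675.00
  $1434.80 + 25.73% × ($18675.00 − $10800.00) = $1434.80 + 25.73% × $7875.00 = $3461.04
Transit Levy: cap $641855.00 − YTD $640798.00 = $1057.00 subject; 2.76% × $1057.00 = $29.17
Retirement Security Contribution: 7.4% × $19235.00 = $1423.39
Total: $3461.04 + $29.17 + $1423.39 = $4913.60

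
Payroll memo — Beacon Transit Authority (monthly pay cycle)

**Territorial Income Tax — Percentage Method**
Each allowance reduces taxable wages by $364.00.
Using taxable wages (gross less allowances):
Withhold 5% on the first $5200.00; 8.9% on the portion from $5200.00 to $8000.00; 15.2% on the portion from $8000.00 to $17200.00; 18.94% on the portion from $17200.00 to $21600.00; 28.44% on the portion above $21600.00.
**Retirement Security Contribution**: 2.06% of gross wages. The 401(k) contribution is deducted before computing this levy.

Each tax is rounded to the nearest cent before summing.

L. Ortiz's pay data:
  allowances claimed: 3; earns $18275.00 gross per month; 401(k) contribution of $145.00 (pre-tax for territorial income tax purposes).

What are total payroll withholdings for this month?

$2256.46

Territorial Income Tax: taxable = $18275.00 − $145.00 − 3×$364.00 = $17038.00
  $509.20 + 15.2% × ($17038.00 − $8000.00) = $509.20 + 15.2% × $9038.00 = $1882.98
Retirement Security Contribution: 2.06% × $18130.00 = $373.48
Total: $1882.98 + $373.48 = $2256.46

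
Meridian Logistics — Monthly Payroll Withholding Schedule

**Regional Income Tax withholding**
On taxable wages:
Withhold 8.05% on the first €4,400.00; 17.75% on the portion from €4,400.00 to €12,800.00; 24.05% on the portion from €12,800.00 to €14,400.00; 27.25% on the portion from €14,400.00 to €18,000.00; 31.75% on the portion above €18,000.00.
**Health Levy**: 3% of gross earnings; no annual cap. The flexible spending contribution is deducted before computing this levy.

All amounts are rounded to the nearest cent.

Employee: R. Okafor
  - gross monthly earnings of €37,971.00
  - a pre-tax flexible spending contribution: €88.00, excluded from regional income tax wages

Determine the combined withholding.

€10,660.34

Regional Income Tax: taxable = €37,971.00 − €88.00 = €37,883.00
  €3,211.00 + 31.75% × (€37,883.00 − €18,000.00) = €3,211.00 + 31.75% × €19,883.00 = €9,523.85
Health Levy: 3% × €37,883.00 = €1,136.49
Total: €9,523.85 + €1,136.49 = €10,660.34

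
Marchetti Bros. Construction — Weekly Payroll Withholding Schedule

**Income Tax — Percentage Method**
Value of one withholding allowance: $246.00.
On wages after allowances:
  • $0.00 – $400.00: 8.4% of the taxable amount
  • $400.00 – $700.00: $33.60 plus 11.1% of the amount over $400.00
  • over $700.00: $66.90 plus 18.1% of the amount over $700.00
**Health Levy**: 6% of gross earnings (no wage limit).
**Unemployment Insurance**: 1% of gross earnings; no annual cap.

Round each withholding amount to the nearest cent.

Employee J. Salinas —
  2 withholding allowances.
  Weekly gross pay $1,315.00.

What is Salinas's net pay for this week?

Income Tax: taxable = $1,315.00 − 2×$246.00 = $823.00
  $66.90 + 18.1% × ($823.00 − $700.00) = $66.90 + 18.1% × $123.00 = $89.16
Health Levy: 6% × $1,315.00 = $78.90
Unemployment Insurance: 1% × $1,315.00 = $13.15
Total withheld: $89.16 + $78.90 + $13.15 = $181.21
Net pay: $1,315.00 − $181.21 = $1,133.79

$1,133.79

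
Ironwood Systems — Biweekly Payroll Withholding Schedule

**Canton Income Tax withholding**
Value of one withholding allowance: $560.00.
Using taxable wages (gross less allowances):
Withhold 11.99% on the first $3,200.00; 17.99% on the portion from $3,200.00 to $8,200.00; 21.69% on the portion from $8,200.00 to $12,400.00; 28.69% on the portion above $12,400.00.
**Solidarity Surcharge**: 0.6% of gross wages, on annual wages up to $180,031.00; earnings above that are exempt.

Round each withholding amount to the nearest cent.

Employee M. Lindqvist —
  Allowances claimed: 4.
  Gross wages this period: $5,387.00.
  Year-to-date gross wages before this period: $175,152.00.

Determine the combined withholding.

$406.60

Canton Income Tax: taxable = $5,387.00 − 4×$560.00 = $3,147.00
  11.99% × $3,147.00 = $377.33
Solidarity Surcharge: cap $180,031.00 − YTD $175,152.00 = $4,879.00 subject; 0.6% × $4,879.00 = $29.27
Total: $377.33 + $29.27 = $406.60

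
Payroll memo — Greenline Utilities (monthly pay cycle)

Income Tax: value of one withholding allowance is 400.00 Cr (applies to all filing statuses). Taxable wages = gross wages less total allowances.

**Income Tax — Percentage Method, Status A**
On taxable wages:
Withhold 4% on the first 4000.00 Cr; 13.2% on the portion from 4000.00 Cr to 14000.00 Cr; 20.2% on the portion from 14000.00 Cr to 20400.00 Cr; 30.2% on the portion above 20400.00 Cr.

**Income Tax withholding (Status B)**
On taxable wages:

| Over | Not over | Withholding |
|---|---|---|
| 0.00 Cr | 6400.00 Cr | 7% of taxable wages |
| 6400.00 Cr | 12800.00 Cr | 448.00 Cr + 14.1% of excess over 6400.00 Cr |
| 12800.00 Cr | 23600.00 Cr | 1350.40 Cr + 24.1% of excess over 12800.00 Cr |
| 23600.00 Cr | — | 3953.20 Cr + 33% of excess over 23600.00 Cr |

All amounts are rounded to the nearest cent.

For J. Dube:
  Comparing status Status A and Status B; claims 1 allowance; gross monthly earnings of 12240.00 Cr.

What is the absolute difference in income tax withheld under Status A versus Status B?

20.16 Cr

Income Tax (Status A): taxable = 12240.00 Cr − 1×400.00 Cr = 11840.00 Cr
  160.00 Cr + 13.2% × (11840.00 Cr − 4000.00 Cr) = 160.00 Cr + 13.2% × 7840.00 Cr = 1194.88 Cr
Income Tax (Status B): taxable = 12240.00 Cr − 1×400.00 Cr = 11840.00 Cr
  448.00 Cr + 14.1% × (11840.00 Cr − 6400.00 Cr) = 448.00 Cr + 14.1% × 5440.00 Cr = 1215.04 Cr
Difference: |1194.88 Cr − 1215.04 Cr| = 20.16 Cr (higher under Status B)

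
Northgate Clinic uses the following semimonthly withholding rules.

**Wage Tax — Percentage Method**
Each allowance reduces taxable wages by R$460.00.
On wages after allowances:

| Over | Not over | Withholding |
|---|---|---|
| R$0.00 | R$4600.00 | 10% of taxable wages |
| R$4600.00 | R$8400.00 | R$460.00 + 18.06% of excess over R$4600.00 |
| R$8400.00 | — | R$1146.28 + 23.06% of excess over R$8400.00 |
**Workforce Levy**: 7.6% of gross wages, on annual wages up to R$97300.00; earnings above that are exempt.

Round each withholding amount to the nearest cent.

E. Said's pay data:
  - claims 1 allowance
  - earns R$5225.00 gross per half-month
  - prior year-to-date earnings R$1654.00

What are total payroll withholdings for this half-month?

Wage Tax: taxable = R$5225.00 − 1×R$460.00 = R$4765.00
  R$460.00 + 18.06% × (R$4765.00 − R$4600.00) = R$460.00 + 18.06% × R$165.00 = R$489.80
Workforce Levy: 7.6% × R$5225.00 = R$397.10
Total: R$489.80 + R$397.10 = R$886.90

R$886.90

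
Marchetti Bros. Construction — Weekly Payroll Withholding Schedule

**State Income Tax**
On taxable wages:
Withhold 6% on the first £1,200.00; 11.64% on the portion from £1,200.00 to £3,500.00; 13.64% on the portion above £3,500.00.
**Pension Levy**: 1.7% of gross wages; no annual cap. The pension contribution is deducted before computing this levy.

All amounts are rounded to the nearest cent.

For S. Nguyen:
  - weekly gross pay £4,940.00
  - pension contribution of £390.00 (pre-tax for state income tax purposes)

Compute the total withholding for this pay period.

£560.29

State Income Tax: taxable = £4,940.00 − £390.00 = £4,550.00
  £339.72 + 13.64% × (£4,550.00 − £3,500.00) = £339.72 + 13.64% × £1,050.00 = £482.94
Pension Levy: 1.7% × £4,550.00 = £77.35
Total: £482.94 + £77.35 = £560.29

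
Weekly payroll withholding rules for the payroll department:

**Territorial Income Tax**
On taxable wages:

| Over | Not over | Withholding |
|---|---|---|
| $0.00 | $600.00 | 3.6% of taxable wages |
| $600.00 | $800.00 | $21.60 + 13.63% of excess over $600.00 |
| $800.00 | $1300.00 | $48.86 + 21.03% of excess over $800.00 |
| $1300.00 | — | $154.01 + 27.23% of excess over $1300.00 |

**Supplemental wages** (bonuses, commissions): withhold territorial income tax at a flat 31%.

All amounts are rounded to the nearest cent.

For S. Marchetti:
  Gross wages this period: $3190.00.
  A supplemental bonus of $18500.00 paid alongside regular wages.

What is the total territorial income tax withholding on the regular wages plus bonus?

$6403.66

Territorial Income Tax: taxable = $3190.00
  $154.01 + 27.23% × ($3190.00 − $1300.00) = $154.01 + 27.23% × $1890.00 = $668.66
Supplemental (31% flat on bonus): 31% × $18500.00 = $5735.00
Total territorial income tax: $668.66 + $5735.00 = $6403.66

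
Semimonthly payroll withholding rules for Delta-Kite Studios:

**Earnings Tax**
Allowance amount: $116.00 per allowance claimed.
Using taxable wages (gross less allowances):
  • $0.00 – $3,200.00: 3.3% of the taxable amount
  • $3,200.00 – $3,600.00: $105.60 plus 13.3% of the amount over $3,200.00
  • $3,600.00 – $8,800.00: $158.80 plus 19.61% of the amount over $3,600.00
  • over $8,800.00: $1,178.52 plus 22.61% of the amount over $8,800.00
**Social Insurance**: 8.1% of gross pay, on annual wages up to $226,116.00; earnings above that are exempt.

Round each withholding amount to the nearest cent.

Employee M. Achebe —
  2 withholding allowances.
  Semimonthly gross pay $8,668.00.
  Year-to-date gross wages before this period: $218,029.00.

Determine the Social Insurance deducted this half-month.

$655.05

Social Insurance: cap $226,116.00 − YTD $218,029.00 = $8,087.00 subject; 8.1% × $8,087.00 = $655.05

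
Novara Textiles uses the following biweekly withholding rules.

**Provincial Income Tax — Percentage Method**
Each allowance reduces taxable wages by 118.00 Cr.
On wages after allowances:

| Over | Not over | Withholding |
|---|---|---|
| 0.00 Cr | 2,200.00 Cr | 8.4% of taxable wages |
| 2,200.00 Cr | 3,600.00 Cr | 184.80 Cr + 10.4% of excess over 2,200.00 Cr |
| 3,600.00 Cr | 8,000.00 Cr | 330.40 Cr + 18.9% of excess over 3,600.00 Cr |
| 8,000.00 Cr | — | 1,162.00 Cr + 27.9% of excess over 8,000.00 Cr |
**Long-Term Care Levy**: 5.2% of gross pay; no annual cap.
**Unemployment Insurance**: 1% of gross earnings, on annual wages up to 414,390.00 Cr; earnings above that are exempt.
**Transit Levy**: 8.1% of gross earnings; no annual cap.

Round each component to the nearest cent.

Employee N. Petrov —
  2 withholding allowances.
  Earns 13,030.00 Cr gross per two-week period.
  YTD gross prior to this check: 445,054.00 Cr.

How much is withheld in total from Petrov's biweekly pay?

Provincial Income Tax: taxable = 13,030.00 Cr − 2×118.00 Cr = 12,794.00 Cr
  1,162.00 Cr + 27.9% × (12,794.00 Cr − 8,000.00 Cr) = 1,162.00 Cr + 27.9% × 4,794.00 Cr = 2,499.53 Cr
Long-Term Care Levy: 5.2% × 13,030.00 Cr = 677.56 Cr
Unemployment Insurance: YTD 445,054.00 Cr ≥ cap 414,390.00 Cr → 0.00 Cr
Transit Levy: 8.1% × 13,030.00 Cr = 1,055.43 Cr
Total: 2,499.53 Cr + 677.56 Cr + 0.00 Cr + 1,055.43 Cr = 4,232.52 Cr

4,232.52 Cr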